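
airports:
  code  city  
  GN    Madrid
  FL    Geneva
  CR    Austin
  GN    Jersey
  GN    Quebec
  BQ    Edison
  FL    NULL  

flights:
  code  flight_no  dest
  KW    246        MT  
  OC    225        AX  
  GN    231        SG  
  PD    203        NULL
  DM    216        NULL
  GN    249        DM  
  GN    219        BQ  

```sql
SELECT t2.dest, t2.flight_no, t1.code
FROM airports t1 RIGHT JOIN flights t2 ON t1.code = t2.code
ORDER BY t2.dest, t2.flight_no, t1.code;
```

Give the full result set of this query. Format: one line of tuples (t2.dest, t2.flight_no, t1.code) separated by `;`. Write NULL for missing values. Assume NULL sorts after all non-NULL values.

RIGHT JOIN keeps every row from `flights`; unmatched rows get NULL for `airports`'s columns.
Matching on t1.code = t2.code.
- t1 (code=GN) pairs with 3 row(s) of t2.
- t1 (code=FL) has no partner in t2.
- t1 (code=CR) has no partner in t2.
- t1 (code=GN) pairs with 3 row(s) of t2.
- t1 (code=GN) pairs with 3 row(s) of t2.
- t1 (code=BQ) has no partner in t2.
- t1 (code=FL) has no partner in t2.
- 4 t2 row(s) had no t1 match → kept, t1 columns NULL.

(AX, 225, NULL); (BQ, 219, GN); (BQ, 219, GN); (BQ, 219, GN); (DM, 249, GN); (DM, 249, GN); (DM, 249, GN); (MT, 246, NULL); (SG, 231, GN); (SG, 231, GN); (SG, 231, GN); (NULL, 203, NULL); (NULL, 216, NULL)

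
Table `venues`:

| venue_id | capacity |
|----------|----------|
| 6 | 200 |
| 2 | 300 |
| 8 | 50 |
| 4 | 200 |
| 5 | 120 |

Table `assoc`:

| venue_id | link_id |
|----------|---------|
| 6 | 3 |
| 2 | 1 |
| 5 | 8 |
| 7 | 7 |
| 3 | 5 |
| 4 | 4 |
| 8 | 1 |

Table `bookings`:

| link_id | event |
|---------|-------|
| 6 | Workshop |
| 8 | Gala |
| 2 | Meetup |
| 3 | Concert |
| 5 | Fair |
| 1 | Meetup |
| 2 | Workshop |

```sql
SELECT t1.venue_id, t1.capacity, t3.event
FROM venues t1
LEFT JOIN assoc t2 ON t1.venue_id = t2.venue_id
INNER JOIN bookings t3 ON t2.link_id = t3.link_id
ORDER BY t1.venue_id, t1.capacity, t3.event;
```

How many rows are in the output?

4

Joins associate left-to-right: venues LEFT JOIN assoc on venue_id gives 5 intermediate row(s).
Then INNER JOIN `bookings t3` on link_id: keep only rows whose t2.link_id appears in t3.
Result: 4 row(s).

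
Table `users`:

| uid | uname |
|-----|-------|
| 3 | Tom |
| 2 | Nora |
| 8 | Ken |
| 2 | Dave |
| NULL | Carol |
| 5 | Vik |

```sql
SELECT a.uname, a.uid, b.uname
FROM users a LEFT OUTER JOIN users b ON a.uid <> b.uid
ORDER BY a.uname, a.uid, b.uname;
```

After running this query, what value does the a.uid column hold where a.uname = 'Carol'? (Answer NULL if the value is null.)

NULL

LEFT JOIN keeps every row from `users a`; unmatched rows get NULL for `users b`'s columns.
Matching on a.uid <> b.uid. A NULL in a compared column never satisfies the condition.
Matched pairs: 18; unmatched a rows kept: 1.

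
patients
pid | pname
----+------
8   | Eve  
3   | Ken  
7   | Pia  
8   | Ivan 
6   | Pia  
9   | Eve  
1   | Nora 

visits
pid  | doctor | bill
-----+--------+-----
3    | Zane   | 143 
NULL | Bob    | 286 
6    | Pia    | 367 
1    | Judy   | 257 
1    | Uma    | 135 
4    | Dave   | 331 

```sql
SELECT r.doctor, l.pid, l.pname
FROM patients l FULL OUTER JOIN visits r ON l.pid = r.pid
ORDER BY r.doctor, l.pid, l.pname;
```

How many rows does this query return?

10

FULL OUTER JOIN keeps every row from both sides; unmatched rows get NULL for the other side's columns.
Matching on l.pid = r.pid. A NULL in a compared column never satisfies the condition.
Matched pairs: 4; unmatched l rows kept: 4; unmatched r rows kept: 2.
Total: 4 matched + 6 padded = 10 rows.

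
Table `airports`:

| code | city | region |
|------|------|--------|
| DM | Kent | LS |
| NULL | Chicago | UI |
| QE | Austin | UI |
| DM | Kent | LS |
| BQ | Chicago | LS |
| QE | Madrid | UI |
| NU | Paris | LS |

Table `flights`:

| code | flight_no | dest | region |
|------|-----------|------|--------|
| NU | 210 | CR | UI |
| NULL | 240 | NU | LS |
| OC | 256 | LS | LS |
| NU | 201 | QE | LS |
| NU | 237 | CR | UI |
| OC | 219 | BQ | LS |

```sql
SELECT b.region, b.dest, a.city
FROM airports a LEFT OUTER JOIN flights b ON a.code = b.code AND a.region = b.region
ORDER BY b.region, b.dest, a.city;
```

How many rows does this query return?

LEFT JOIN keeps every row from `airports`; unmatched rows get NULL for `flights`'s columns.
Matching on a.code = b.code AND a.region = b.region. A NULL in a compared column never satisfies the condition.
Matched pairs: 1; unmatched a rows kept: 6.
Total: 1 matched + 6 padded = 7 rows.

7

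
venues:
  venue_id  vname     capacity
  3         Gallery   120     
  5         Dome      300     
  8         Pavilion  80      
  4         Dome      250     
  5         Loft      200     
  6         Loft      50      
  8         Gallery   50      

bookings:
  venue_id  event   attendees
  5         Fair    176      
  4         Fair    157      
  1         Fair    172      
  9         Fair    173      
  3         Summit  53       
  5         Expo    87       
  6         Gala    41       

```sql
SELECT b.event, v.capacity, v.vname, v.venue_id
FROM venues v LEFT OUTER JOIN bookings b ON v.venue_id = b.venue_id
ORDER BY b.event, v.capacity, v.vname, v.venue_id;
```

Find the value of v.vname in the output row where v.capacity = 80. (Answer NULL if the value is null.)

Pavilion

LEFT JOIN keeps every row from `venues`; unmatched rows get NULL for `bookings`'s columns.
Matching on v.venue_id = b.venue_id.
- v row (venue_id=3): matches 1 b row(s) → 1 output row(s).
- v row (venue_id=5): matches 2 b row(s) → 2 output row(s).
- v row (venue_id=8): no match → kept, b columns NULL.
- v row (venue_id=4): matches 1 b row(s) → 1 output row(s).
- v row (venue_id=5): matches 2 b row(s) → 2 output row(s).
- v row (venue_id=6): matches 1 b row(s) → 1 output row(s).
- v row (venue_id=8): no match → kept, b columns NULL.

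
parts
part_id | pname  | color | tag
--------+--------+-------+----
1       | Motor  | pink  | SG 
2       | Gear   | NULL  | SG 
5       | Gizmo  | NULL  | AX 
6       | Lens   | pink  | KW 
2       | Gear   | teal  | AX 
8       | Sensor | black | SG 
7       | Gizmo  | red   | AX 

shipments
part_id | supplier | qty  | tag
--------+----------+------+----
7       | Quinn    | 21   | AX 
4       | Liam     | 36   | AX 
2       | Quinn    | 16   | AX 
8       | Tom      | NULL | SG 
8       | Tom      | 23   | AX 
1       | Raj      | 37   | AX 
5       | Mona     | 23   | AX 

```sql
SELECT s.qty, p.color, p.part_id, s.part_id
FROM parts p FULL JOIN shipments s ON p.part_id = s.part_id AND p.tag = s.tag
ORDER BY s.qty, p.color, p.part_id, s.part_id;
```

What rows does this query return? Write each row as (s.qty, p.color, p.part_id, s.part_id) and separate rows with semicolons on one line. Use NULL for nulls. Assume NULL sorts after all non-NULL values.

FULL OUTER JOIN keeps every row from both sides; unmatched rows get NULL for the other side's columns.
Matching on p.part_id = s.part_id AND p.tag = s.tag.
- p (part_id=1, tag=SG) has no partner → padded with NULL.
- p (part_id=2, tag=SG) has no partner → padded with NULL.
- p (part_id=5, tag=AX) pairs with 1 row(s) of s.
- p (part_id=6, tag=KW) has no partner → padded with NULL.
- p (part_id=2, tag=AX) pairs with 1 row(s) of s.
- p (part_id=8, tag=SG) pairs with 1 row(s) of s.
- p (part_id=7, tag=AX) pairs with 1 row(s) of s.
- 3 s row(s) had no p match → kept, p columns NULL.
After projecting and ordering:
s.qty | p.color | p.part_id | s.part_id
16 | teal | 2 | 2
21 | red | 7 | 7
23 | NULL | 5 | 5
23 | NULL | NULL | 8
36 | NULL | NULL | 4
37 | NULL | NULL | 1
NULL | black | 8 | 8
NULL | pink | 1 | NULL
NULL | pink | 6 | NULL
NULL | NULL | 2 | NULL

(16, teal, 2, 2); (21, red, 7, 7); (23, NULL, 5, 5); (23, NULL, NULL, 8); (36, NULL, NULL, 4); (37, NULL, NULL, 1); (NULL, black, 8, 8); (NULL, pink, 1, NULL); (NULL, pink, 6, NULL); (NULL, NULL, 2, NULL)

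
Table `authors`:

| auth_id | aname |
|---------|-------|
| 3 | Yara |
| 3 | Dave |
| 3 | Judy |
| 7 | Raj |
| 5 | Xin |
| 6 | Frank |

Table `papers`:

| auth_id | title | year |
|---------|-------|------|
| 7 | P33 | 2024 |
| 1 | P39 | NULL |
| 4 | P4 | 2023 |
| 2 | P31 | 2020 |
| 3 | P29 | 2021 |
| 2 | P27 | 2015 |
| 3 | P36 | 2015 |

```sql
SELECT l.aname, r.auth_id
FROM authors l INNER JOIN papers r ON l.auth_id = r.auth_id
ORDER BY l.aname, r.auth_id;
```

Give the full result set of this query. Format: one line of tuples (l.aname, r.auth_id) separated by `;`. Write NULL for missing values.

(Dave, 3); (Dave, 3); (Judy, 3); (Judy, 3); (Raj, 7); (Yara, 3); (Yara, 3)

INNER JOIN keeps only pairs where the ON condition holds.
Matching on l.auth_id = r.auth_id.
- l row (auth_id=3): matches 2 r row(s) → 2 output row(s).
- l row (auth_id=3): matches 2 r row(s) → 2 output row(s).
- l row (auth_id=3): matches 2 r row(s) → 2 output row(s).
- l row (auth_id=7): matches 1 r row(s) → 1 output row(s).
- l row (auth_id=5): no match → dropped.
- l row (auth_id=6): no match → dropped.
After projecting and ordering:
l.aname | r.auth_id
Dave | 3
Dave | 3
Judy | 3
Judy | 3
Raj | 7
Yara | 3
Yara | 3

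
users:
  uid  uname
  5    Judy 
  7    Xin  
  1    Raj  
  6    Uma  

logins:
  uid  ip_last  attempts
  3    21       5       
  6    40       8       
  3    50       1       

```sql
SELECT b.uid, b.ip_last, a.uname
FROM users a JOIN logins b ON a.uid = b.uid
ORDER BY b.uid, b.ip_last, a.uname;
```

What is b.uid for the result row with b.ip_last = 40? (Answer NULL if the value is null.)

6

INNER JOIN keeps only pairs where the ON condition holds.
Matching on a.uid = b.uid.
Matched pairs: 1.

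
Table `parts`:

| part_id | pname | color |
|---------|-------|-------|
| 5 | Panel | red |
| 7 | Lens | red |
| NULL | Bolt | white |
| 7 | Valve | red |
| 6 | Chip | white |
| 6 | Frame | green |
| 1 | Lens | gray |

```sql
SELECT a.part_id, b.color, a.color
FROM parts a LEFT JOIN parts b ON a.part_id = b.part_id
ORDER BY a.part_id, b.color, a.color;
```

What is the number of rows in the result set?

11

LEFT JOIN keeps every row from `parts a`; unmatched rows get NULL for `parts b`'s columns.
Matching on a.part_id = b.part_id. A NULL in a compared column never satisfies the condition.
- a (part_id=5) pairs with 1 row(s) of b.
- a (part_id=7) pairs with 2 row(s) of b.
- a (part_id=NULL) has no partner → padded with NULL.
- a (part_id=7) pairs with 2 row(s) of b.
- a (part_id=6) pairs with 2 row(s) of b.
- a (part_id=6) pairs with 2 row(s) of b.
- a (part_id=1) pairs with 1 row(s) of b.
Total: 10 matched + 1 padded = 11 rows.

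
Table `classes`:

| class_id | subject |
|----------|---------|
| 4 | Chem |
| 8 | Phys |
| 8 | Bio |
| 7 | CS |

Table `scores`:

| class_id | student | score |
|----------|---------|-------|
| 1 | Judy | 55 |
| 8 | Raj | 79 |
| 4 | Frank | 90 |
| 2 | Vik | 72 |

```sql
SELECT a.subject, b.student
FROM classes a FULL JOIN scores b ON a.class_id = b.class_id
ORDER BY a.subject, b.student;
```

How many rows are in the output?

FULL OUTER JOIN keeps every row from both sides; unmatched rows get NULL for the other side's columns.
Matching on a.class_id = b.class_id.
- a (class_id=4) pairs with 1 row(s) of b.
- a (class_id=8) pairs with 1 row(s) of b.
- a (class_id=8) pairs with 1 row(s) of b.
- a (class_id=7) has no partner → padded with NULL.
- plus 2 unmatched b row(s), each kept with NULL a columns.
Total: 3 matched + 3 padded = 6 rows.

6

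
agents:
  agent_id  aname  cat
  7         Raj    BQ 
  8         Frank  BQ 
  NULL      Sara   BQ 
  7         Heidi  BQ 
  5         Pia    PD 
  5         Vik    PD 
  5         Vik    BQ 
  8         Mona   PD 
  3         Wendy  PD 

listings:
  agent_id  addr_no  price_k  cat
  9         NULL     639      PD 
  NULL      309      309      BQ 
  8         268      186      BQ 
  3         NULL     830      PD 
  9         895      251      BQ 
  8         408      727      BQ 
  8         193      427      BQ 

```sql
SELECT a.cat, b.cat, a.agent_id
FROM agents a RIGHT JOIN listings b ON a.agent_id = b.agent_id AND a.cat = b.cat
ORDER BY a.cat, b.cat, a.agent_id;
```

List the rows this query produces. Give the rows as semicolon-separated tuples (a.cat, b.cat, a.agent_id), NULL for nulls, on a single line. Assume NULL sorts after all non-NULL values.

RIGHT JOIN keeps every row from `listings`; unmatched rows get NULL for `agents`'s columns.
Matching on a.agent_id = b.agent_id AND a.cat = b.cat. A NULL in a compared column never satisfies the condition.
- a[0] agent_id=7, cat=BQ → no match.
- a[1] agent_id=8, cat=BQ → 3 match(es) in b → 3 row(s).
- a[2] agent_id=NULL, cat=BQ → no match.
- a[3] agent_id=7, cat=BQ → no match.
- a[4] agent_id=5, cat=PD → no match.
- a[5] agent_id=5, cat=PD → no match.
- a[6] agent_id=5, cat=BQ → no match.
- a[7] agent_id=8, cat=PD → no match.
- a[8] agent_id=3, cat=PD → 1 match(es) in b → 1 row(s).
- 3 b row(s) had no a match → kept, a columns NULL.
After projecting and ordering:
a.cat | b.cat | a.agent_id
BQ | BQ | 8
BQ | BQ | 8
BQ | BQ | 8
PD | PD | 3
NULL | BQ | NULL
NULL | BQ | NULL
NULL | PD | NULL

(BQ, BQ, 8); (BQ, BQ, 8); (BQ, BQ, 8); (PD, PD, 3); (NULL, BQ, NULL); (NULL, BQ, NULL); (NULL, PD, NULL)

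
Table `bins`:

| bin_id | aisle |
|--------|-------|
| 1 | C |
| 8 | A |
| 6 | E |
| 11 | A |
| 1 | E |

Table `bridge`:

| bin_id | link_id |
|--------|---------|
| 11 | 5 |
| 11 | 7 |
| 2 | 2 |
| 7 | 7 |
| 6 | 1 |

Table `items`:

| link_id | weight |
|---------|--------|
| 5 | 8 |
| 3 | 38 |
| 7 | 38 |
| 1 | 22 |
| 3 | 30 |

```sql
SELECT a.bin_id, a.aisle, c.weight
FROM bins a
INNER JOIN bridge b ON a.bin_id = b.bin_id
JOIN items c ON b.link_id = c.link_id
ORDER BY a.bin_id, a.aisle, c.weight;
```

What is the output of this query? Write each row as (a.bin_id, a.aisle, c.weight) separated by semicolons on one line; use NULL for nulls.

(6, E, 22); (11, A, 8); (11, A, 38)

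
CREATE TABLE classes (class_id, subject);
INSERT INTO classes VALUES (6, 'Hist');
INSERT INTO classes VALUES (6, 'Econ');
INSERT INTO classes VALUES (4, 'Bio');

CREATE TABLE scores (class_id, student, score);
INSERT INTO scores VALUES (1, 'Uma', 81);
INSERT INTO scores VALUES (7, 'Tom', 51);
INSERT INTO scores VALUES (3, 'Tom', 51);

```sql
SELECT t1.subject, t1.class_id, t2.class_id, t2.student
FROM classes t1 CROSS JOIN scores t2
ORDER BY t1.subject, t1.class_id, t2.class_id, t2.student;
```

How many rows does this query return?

9

CROSS JOIN pairs every row of `classes` with every row of `scores`: 3 × 3 = 9 rows.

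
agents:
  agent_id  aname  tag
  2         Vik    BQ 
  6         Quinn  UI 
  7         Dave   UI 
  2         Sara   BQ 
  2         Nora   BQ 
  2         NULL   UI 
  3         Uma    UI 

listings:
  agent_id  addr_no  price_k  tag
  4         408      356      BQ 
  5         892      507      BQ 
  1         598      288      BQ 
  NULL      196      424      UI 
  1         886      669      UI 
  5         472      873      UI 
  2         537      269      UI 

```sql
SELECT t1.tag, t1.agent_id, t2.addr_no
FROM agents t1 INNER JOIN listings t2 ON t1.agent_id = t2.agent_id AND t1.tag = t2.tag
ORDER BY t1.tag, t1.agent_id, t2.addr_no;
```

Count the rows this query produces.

INNER JOIN keeps only pairs where the ON condition holds.
Matching on t1.agent_id = t2.agent_id AND t1.tag = t2.tag. A NULL in a compared column never satisfies the condition.
- t1[0] agent_id=2, tag=BQ → no match; dropped.
- t1[1] agent_id=6, tag=UI → no match; dropped.
- t1[2] agent_id=7, tag=UI → no match; dropped.
- t1[3] agent_id=2, tag=BQ → no match; dropped.
- t1[4] agent_id=2, tag=BQ → no match; dropped.
- t1[5] agent_id=2, tag=UI → 1 match(es) in t2 → 1 row(s).
- t1[6] agent_id=3, tag=UI → no match; dropped.
Total: 1 rows.

1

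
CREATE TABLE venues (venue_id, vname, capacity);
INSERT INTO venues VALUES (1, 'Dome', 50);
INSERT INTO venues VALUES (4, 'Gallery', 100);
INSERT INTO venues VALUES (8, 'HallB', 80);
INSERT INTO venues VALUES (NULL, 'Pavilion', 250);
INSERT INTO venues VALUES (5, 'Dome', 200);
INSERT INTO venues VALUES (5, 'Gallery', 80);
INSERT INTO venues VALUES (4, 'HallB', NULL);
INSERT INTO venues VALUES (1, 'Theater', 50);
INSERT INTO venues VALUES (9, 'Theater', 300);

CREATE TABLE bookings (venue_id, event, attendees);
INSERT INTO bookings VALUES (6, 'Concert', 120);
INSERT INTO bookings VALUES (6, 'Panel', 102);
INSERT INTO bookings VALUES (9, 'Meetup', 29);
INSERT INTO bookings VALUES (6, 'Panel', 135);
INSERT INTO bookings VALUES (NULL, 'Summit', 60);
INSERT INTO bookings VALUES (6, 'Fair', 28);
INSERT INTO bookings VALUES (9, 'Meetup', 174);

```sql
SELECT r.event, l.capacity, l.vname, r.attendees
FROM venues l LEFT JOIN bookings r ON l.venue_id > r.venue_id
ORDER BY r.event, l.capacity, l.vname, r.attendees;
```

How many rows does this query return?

15

LEFT JOIN keeps every row from `venues`; unmatched rows get NULL for `bookings`'s columns.
Matching on l.venue_id > r.venue_id. A NULL in a compared column never satisfies the condition.
- l (venue_id=1) has no partner → padded with NULL.
- l (venue_id=4) has no partner → padded with NULL.
- l (venue_id=8) pairs with 4 row(s) of r.
- l (venue_id=NULL) has no partner → padded with NULL.
- l (venue_id=5) has no partner → padded with NULL.
- l (venue_id=5) has no partner → padded with NULL.
- l (venue_id=4) has no partner → padded with NULL.
- l (venue_id=1) has no partner → padded with NULL.
- l (venue_id=9) pairs with 4 row(s) of r.
Total: 8 matched + 7 padded = 15 rows.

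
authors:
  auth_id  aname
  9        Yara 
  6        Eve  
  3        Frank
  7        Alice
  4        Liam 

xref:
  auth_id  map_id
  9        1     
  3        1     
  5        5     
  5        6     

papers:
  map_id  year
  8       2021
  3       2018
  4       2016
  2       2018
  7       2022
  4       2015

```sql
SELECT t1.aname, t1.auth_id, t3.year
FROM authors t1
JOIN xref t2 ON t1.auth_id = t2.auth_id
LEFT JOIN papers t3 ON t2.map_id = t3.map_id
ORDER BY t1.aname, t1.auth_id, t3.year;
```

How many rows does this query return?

2

Joins associate left-to-right: authors INNER JOIN xref on auth_id gives 2 intermediate row(s).
Then LEFT JOIN `papers t3` on map_id: each of those 2 rows is kept; rows whose t2.map_id has no match in t3 get NULL for t3's columns.
Result: 2 row(s).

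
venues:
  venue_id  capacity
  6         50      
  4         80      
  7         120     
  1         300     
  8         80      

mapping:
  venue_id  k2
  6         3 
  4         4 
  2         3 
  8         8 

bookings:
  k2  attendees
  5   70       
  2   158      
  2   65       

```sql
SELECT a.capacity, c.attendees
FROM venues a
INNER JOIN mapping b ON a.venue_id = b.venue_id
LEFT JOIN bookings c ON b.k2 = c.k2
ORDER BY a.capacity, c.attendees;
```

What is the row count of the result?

3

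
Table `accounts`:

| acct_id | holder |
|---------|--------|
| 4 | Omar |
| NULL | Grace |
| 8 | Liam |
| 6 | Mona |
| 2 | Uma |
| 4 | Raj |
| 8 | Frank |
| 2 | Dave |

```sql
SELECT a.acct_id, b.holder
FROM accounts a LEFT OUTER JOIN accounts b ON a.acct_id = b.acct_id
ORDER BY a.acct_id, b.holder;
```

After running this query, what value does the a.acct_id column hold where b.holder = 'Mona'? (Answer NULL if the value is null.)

6

LEFT JOIN keeps every row from `accounts a`; unmatched rows get NULL for `accounts b`'s columns.
Matching on a.acct_id = b.acct_id. A NULL in a compared column never satisfies the condition.
Matched pairs: 13; unmatched a rows kept: 1.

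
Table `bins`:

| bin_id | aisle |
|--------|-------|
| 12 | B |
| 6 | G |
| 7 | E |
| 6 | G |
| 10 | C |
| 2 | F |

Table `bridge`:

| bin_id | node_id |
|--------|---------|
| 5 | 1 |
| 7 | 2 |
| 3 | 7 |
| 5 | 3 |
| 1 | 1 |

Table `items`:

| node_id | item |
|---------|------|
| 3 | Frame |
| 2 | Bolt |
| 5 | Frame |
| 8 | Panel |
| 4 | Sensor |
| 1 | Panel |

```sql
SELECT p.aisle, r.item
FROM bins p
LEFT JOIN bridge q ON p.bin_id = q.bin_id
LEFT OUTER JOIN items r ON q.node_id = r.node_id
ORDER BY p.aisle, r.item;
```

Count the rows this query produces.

Joins associate left-to-right: bins LEFT JOIN bridge on bin_id gives 6 intermediate row(s).
Then LEFT JOIN `items r` on node_id: each of those 6 rows is kept; rows whose q.node_id has no match in r get NULL for r's columns.
Result: 6 row(s).

6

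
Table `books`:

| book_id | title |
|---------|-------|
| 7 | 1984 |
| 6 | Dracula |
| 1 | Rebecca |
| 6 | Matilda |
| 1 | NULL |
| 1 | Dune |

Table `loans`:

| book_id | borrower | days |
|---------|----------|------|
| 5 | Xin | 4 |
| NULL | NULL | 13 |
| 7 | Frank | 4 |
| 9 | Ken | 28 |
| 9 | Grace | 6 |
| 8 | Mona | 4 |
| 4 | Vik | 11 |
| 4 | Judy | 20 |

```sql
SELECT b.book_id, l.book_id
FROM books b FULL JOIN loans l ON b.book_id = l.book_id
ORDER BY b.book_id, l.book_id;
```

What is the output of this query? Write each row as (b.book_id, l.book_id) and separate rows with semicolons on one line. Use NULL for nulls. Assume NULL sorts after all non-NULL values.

(1, NULL); (1, NULL); (1, NULL); (6, NULL); (6, NULL); (7, 7); (NULL, 4); (NULL, 4); (NULL, 5); (NULL, 8); (NULL, 9); (NULL, 9); (NULL, NULL)

FULL OUTER JOIN keeps every row from both sides; unmatched rows get NULL for the other side's columns.
Matching on b.book_id = l.book_id. A NULL in a compared column never satisfies the condition.
- b row (book_id=7): matches 1 l row(s) → 1 output row(s).
- b row (book_id=6): no match → kept, l columns NULL.
- b row (book_id=1): no match → kept, l columns NULL.
- b row (book_id=6): no match → kept, l columns NULL.
- b row (book_id=1): no match → kept, l columns NULL.
- b row (book_id=1): no match → kept, l columns NULL.
- 7 row(s) from l found no b partner → padded with NULL.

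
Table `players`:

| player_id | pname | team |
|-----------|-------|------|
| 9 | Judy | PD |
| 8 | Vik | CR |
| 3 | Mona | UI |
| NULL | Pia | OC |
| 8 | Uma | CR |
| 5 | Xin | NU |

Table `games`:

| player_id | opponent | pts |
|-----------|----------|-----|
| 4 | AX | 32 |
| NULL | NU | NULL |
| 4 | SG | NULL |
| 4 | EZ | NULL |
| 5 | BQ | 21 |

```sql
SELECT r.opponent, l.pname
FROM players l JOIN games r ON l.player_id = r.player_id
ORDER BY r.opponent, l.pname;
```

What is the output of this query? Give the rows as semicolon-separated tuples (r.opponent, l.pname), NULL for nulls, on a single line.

(BQ, Xin)

INNER JOIN keeps only pairs where the ON condition holds.
Matching on l.player_id = r.player_id. A NULL in a compared column never satisfies the condition.
- l (player_id=9) has no partner → excluded.
- l (player_id=8) has no partner → excluded.
- l (player_id=3) has no partner → excluded.
- l (player_id=NULL) has no partner → excluded.
- l (player_id=8) has no partner → excluded.
- l (player_id=5) pairs with 1 row(s) of r.
After projecting and ordering:
r.opponent | l.pname
BQ | Xin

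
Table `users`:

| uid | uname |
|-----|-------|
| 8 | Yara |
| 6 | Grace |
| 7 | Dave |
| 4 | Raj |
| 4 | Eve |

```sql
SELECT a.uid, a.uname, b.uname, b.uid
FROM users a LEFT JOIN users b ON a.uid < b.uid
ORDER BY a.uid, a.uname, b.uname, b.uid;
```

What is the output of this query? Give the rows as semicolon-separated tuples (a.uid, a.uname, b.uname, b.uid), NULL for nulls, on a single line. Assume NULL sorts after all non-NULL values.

(4, Eve, Dave, 7); (4, Eve, Grace, 6); (4, Eve, Yara, 8); (4, Raj, Dave, 7); (4, Raj, Grace, 6); (4, Raj, Yara, 8); (6, Grace, Dave, 7); (6, Grace, Yara, 8); (7, Dave, Yara, 8); (8, Yara, NULL, NULL)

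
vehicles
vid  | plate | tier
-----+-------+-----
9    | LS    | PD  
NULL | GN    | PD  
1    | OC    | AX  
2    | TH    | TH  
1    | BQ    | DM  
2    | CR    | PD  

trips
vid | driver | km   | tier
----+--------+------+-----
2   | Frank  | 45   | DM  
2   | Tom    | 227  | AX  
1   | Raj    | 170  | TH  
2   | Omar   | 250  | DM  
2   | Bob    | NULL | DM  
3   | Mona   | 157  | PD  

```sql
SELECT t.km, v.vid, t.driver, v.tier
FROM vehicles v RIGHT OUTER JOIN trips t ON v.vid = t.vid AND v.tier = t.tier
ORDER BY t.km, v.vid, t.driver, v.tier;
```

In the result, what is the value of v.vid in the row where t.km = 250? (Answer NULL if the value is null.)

NULL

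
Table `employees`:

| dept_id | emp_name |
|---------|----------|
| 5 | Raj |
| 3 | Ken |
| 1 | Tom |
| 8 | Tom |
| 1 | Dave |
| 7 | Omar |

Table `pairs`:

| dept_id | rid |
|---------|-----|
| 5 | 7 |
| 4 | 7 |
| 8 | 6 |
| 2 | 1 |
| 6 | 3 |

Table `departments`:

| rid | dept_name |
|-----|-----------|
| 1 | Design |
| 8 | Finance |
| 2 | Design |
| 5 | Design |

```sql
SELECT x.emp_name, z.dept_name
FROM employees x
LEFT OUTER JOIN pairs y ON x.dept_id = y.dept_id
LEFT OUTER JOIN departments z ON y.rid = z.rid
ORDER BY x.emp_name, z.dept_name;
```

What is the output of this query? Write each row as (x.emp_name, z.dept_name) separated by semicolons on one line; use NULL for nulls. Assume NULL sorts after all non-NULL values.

Step 1 — x LEFT JOIN y on dept_id → 6 row(s).
Then LEFT JOIN `departments z` on rid: each of those 6 rows is kept; rows whose y.rid has no match in z get NULL for z's columns.

(Dave, NULL); (Ken, NULL); (Omar, NULL); (Raj, NULL); (Tom, NULL); (Tom, NULL)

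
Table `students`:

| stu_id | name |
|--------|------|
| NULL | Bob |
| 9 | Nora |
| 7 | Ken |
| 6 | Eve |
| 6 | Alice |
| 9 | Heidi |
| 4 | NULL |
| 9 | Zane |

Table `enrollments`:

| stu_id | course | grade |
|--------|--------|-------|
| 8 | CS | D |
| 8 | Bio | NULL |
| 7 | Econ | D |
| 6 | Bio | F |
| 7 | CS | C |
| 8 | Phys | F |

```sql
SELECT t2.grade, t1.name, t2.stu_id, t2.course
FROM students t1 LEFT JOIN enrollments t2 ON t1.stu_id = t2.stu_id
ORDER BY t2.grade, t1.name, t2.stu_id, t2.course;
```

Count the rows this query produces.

9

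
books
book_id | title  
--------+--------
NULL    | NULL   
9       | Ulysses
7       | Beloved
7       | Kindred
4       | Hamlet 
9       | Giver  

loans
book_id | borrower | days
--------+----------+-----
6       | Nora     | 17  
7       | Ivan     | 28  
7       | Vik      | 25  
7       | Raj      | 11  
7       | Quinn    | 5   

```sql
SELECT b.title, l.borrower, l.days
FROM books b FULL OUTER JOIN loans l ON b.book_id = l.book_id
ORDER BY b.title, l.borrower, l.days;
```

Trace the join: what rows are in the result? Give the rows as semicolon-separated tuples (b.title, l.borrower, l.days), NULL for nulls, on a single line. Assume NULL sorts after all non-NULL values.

FULL OUTER JOIN keeps every row from both sides; unmatched rows get NULL for the other side's columns.
Matching on b.book_id = l.book_id. A NULL in a compared column never satisfies the condition.
- b[0] book_id=NULL → no match; kept with NULLs on the l side.
- b[1] book_id=9 → no match; kept with NULLs on the l side.
- b[2] book_id=7 → 4 match(es) in l → 4 row(s).
- b[3] book_id=7 → 4 match(es) in l → 4 row(s).
- b[4] book_id=4 → no match; kept with NULLs on the l side.
- b[5] book_id=9 → no match; kept with NULLs on the l side.
- 1 row(s) from l found no b partner → padded with NULL.

(Beloved, Ivan, 28); (Beloved, Quinn, 5); (Beloved, Raj, 11); (Beloved, Vik, 25); (Giver, NULL, NULL); (Hamlet, NULL, NULL); (Kindred, Ivan, 28); (Kindred, Quinn, 5); (Kindred, Raj, 11); (Kindred, Vik, 25); (Ulysses, NULL, NULL); (NULL, Nora, 17); (NULL, NULL, NULL)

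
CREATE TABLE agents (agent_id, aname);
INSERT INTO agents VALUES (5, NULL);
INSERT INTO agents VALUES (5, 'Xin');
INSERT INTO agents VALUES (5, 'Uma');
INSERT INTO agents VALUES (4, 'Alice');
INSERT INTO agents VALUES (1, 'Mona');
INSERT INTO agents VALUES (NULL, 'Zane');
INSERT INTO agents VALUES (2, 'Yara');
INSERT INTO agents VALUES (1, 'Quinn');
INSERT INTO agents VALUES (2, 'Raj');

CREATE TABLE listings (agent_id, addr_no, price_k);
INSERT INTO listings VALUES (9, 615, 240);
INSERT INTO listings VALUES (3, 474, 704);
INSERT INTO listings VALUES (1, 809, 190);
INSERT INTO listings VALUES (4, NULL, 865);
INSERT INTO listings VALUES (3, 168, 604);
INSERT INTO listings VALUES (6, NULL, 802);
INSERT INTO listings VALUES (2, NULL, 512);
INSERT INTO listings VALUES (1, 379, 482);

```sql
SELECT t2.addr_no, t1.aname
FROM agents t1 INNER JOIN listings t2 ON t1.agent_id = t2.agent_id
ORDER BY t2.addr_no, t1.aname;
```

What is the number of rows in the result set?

INNER JOIN keeps only pairs where the ON condition holds.
Matching on t1.agent_id = t2.agent_id. A NULL in a compared column never satisfies the condition.
- t1[0] agent_id=5 → no match; dropped.
- t1[1] agent_id=5 → no match; dropped.
- t1[2] agent_id=5 → no match; dropped.
- t1[3] agent_id=4 → 1 match(es) in t2 → 1 row(s).
- t1[4] agent_id=1 → 2 match(es) in t2 → 2 row(s).
- t1[5] agent_id=NULL → no match; dropped.
- t1[6] agent_id=2 → 1 match(es) in t2 → 1 row(s).
- t1[7] agent_id=1 → 2 match(es) in t2 → 2 row(s).
- t1[8] agent_id=2 → 1 match(es) in t2 → 1 row(s).
Total: 7 rows.

7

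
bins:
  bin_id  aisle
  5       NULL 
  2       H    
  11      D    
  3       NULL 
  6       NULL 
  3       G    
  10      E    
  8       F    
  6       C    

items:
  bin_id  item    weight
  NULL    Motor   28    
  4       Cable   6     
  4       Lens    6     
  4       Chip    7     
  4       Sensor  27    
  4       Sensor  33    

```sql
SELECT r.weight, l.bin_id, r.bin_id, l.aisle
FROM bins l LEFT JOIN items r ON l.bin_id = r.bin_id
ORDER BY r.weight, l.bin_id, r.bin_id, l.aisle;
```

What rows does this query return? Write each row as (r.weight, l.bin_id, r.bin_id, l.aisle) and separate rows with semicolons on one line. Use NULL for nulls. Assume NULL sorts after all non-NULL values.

LEFT JOIN keeps every row from `bins`; unmatched rows get NULL for `items`'s columns.
Matching on l.bin_id = r.bin_id. A NULL in a compared column never satisfies the condition.
- l[0] bin_id=5 → no match; kept with NULLs on the r side.
- l[1] bin_id=2 → no match; kept with NULLs on the r side.
- l[2] bin_id=11 → no match; kept with NULLs on the r side.
- l[3] bin_id=3 → no match; kept with NULLs on the r side.
- l[4] bin_id=6 → no match; kept with NULLs on the r side.
- l[5] bin_id=3 → no match; kept with NULLs on the r side.
- l[6] bin_id=10 → no match; kept with NULLs on the r side.
- l[7] bin_id=8 → no match; kept with NULLs on the r side.
- l[8] bin_id=6 → no match; kept with NULLs on the r side.
After projecting and ordering:
r.weight | l.bin_id | r.bin_id | l.aisle
NULL | 2 | NULL | H
NULL | 3 | NULL | G
NULL | 3 | NULL | NULL
NULL | 5 | NULL | NULL
NULL | 6 | NULL | C
NULL | 6 | NULL | NULL
NULL | 8 | NULL | F
NULL | 10 | NULL | E
NULL | 11 | NULL | D

(NULL, 2, NULL, H); (NULL, 3, NULL, G); (NULL, 3, NULL, NULL); (NULL, 5, NULL, NULL); (NULL, 6, NULL, C); (NULL, 6, NULL, NULL); (NULL, 8, NULL, F); (NULL, 10, NULL, E); (NULL, 11, NULL, D)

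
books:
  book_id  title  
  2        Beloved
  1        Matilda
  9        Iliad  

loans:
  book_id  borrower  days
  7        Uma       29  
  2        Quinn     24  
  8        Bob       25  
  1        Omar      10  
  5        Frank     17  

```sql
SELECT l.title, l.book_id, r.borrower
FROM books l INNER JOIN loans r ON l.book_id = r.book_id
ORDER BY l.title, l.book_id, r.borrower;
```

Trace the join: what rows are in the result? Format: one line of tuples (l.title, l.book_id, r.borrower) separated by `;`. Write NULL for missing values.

INNER JOIN keeps only pairs where the ON condition holds.
Matching on l.book_id = r.book_id.
- l row (book_id=2): matches 1 r row(s) → 1 output row(s).
- l row (book_id=1): matches 1 r row(s) → 1 output row(s).
- l row (book_id=9): no match → dropped.
After projecting and ordering:
l.title | l.book_id | r.borrower
Beloved | 2 | Quinn
Matilda | 1 | Omar

(Beloved, 2, Quinn); (Matilda, 1, Omar)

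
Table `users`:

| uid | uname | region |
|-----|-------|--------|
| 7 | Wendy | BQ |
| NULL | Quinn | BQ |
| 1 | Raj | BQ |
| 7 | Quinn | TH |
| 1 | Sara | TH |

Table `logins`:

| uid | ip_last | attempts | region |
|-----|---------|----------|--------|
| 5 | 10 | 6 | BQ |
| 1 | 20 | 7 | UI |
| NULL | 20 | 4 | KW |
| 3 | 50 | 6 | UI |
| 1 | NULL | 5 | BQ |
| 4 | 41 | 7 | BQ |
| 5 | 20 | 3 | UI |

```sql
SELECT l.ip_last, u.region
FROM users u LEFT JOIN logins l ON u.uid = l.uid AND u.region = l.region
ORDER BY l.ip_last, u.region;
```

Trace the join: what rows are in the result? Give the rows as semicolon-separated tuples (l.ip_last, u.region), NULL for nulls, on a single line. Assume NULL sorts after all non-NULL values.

LEFT JOIN keeps every row from `users`; unmatched rows get NULL for `logins`'s columns.
Matching on u.uid = l.uid AND u.region = l.region. A NULL in a compared column never satisfies the condition.
Matched pairs: 1; unmatched u rows kept: 4.

(NULL, BQ); (NULL, BQ); (NULL, BQ); (NULL, TH); (NULL, TH)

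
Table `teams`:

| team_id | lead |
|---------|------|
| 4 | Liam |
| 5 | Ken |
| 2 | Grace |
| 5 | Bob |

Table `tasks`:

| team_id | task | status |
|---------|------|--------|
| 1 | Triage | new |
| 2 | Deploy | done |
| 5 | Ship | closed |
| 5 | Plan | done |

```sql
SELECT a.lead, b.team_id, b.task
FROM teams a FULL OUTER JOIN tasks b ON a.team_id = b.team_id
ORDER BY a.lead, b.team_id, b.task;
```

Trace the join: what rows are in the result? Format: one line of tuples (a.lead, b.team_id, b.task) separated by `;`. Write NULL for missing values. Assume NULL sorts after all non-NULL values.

(Bob, 5, Plan); (Bob, 5, Ship); (Grace, 2, Deploy); (Ken, 5, Plan); (Ken, 5, Ship); (Liam, NULL, NULL); (NULL, 1, Triage)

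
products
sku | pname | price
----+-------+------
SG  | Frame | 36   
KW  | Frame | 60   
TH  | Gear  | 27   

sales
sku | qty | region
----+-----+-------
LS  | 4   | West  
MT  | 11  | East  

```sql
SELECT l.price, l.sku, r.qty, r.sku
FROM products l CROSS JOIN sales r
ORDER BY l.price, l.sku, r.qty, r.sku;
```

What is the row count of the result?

CROSS JOIN pairs every row of `products` with every row of `sales`: 3 × 2 = 6 rows.

6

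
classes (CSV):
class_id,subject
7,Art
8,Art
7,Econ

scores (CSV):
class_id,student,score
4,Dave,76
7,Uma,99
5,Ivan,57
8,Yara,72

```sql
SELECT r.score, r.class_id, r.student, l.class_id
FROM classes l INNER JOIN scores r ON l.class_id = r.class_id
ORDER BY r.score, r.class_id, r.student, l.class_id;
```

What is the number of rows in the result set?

INNER JOIN keeps only pairs where the ON condition holds.
Matching on l.class_id = r.class_id.
Matched pairs: 3.
Total: 3 rows.

3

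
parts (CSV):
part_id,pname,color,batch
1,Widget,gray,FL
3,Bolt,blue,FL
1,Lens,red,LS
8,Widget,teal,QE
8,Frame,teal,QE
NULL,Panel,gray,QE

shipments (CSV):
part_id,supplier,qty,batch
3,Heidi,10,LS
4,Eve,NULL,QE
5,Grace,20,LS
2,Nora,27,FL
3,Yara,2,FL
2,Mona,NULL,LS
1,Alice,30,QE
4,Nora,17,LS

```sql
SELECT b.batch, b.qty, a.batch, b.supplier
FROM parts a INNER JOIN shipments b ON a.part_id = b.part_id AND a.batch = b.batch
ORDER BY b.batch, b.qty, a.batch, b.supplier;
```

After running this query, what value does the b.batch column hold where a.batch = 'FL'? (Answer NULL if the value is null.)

FL

INNER JOIN keeps only pairs where the ON condition holds.
Matching on a.part_id = b.part_id AND a.batch = b.batch. A NULL in a compared column never satisfies the condition.
- part_id=1, batch=FL: no matching b row, dropped.
- part_id=3, batch=FL: 1 matching b row(s), so 1 row(s) emitted.
- part_id=1, batch=LS: no matching b row, dropped.
- part_id=8, batch=QE: no matching b row, dropped.
- part_id=8, batch=QE: no matching b row, dropped.
- part_id=NULL, batch=QE: no matching b row, dropped.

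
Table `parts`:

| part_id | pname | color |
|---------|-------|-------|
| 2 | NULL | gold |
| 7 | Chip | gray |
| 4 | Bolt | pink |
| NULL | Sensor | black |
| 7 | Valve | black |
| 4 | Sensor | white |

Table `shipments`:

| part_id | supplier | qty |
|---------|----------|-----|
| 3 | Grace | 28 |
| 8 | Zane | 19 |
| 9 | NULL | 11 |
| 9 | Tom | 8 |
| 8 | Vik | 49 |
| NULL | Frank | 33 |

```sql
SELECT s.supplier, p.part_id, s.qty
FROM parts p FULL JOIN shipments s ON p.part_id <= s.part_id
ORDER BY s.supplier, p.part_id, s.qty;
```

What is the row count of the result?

23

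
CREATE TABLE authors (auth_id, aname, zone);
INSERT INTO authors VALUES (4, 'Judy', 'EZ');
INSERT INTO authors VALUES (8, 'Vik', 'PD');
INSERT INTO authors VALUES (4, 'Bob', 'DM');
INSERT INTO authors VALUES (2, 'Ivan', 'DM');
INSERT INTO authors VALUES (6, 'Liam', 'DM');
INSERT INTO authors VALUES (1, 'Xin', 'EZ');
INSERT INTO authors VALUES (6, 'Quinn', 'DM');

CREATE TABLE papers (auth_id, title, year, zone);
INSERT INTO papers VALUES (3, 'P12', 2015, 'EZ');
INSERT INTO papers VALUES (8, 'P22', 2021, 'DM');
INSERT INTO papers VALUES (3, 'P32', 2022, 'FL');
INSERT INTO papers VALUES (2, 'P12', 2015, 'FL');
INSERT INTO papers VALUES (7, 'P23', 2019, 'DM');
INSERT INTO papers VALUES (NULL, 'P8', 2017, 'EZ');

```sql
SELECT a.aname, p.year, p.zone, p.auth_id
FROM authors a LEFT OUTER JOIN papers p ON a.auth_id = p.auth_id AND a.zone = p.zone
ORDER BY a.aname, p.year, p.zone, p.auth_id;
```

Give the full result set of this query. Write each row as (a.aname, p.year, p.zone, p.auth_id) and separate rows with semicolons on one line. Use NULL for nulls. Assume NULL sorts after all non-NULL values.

LEFT JOIN keeps every row from `authors`; unmatched rows get NULL for `papers`'s columns.
Matching on a.auth_id = p.auth_id AND a.zone = p.zone. A NULL in a compared column never satisfies the condition.
- a row (auth_id=4, zone=EZ): no match → kept, p columns NULL.
- a row (auth_id=8, zone=PD): no match → kept, p columns NULL.
- a row (auth_id=4, zone=DM): no match → kept, p columns NULL.
- a row (auth_id=2, zone=DM): no match → kept, p columns NULL.
- a row (auth_id=6, zone=DM): no match → kept, p columns NULL.
- a row (auth_id=1, zone=EZ): no match → kept, p columns NULL.
- a row (auth_id=6, zone=DM): no match → kept, p columns NULL.
After projecting and ordering:
a.aname | p.year | p.zone | p.auth_id
Bob | NULL | NULL | NULL
Ivan | NULL | NULL | NULL
Judy | NULL | NULL | NULL
Liam | NULL | NULL | NULL
Quinn | NULL | NULL | NULL
Vik | NULL | NULL | NULL
Xin | NULL | NULL | NULL

(Bob, NULL, NULL, NULL); (Ivan, NULL, NULL, NULL); (Judy, NULL, NULL, NULL); (Liam, NULL, NULL, NULL); (Quinn, NULL, NULL, NULL); (Vik, NULL, NULL, NULL); (Xin, NULL, NULL, NULL)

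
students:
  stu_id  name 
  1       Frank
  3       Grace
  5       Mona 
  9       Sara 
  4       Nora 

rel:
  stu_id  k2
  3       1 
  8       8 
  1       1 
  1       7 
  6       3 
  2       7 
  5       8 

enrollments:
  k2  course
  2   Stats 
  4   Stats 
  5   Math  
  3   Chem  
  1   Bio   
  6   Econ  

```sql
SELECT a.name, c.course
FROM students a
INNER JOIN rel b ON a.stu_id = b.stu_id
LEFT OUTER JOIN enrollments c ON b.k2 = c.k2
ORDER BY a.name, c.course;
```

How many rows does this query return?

4

Step 1 — a INNER JOIN b on stu_id → 4 row(s).
Then LEFT JOIN `enrollments c` on k2: each of those 4 rows is kept; rows whose b.k2 has no match in c get NULL for c's columns.
Result: 4 row(s).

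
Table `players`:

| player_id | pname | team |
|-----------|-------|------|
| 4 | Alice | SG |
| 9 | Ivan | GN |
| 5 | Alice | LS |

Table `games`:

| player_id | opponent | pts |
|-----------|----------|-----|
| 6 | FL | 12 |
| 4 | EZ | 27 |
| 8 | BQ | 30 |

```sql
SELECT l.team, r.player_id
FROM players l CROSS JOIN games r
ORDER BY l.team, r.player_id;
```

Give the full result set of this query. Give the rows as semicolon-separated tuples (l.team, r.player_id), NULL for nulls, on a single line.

(GN, 4); (GN, 6); (GN, 8); (LS, 4); (LS, 6); (LS, 8); (SG, 4); (SG, 6); (SG, 8)

CROSS JOIN pairs every row of `players` with every row of `games`: 3 × 3 = 9 rows.
After projecting and ordering:
l.team | r.player_id
GN | 4
GN | 6
GN | 8
LS | 4
LS | 6
LS | 8
SG | 4
SG | 6
SG | 8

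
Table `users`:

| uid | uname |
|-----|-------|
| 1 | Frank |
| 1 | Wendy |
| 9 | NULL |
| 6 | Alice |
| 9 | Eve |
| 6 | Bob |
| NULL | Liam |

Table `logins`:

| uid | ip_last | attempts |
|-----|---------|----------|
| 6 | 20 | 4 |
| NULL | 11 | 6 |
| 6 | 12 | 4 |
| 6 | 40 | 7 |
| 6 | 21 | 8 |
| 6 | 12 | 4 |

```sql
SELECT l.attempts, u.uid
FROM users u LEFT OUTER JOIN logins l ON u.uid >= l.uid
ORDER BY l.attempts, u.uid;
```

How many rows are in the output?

23

LEFT JOIN keeps every row from `users`; unmatched rows get NULL for `logins`'s columns.
Matching on u.uid >= l.uid. A NULL in a compared column never satisfies the condition.
- uid=1: no l row matches, row kept with l columns NULL.
- uid=1: no l row matches, row kept with l columns NULL.
- uid=9: 5 matching l row(s), so 5 row(s) emitted.
- uid=6: 5 matching l row(s), so 5 row(s) emitted.
- uid=9: 5 matching l row(s), so 5 row(s) emitted.
- uid=6: 5 matching l row(s), so 5 row(s) emitted.
- uid=NULL: no l row matches, row kept with l columns NULL.
Total: 20 matched + 3 padded = 23 rows.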